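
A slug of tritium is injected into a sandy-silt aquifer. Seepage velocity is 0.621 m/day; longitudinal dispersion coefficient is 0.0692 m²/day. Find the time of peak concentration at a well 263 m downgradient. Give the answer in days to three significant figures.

423 days

For the 1D instantaneous-source solution, setting ∂C/∂t = 0 at fixed x gives v²t² + 2Dt − x² = 0, so t = (√(D² + v²x²) − D)/v².
√(D² + v²x²) = √(0.0692² + 0.621² × 263²) = 163.3; v² = 0.385641.
t = (163.3 − 0.0692)/0.385641 = 423 days (vs. the pure-advection estimate x/v = 424 d).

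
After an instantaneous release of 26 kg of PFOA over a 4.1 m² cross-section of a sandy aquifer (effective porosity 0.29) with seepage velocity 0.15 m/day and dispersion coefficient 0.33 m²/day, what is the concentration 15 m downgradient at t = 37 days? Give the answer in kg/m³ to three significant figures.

0.284 kg/m³

For an instantaneous plane source, C(x,t) = M/(n_e·A·√(4πDt)) · exp(−(x−vt)²/(4Dt)), with n_e·A the pore (flow) area.
Plume center vt = 0.15 × 37 = 5.55 m, so the well at 15 m is 9.45 m downgradient of the peak.
√(4πDt) = 12.39 m, giving peak height M/(n_e·A·√(4πDt)) = 26/(0.29 × 4.1 × 12.39) = 1.765 kg/m³.
(x−vt)²/(4Dt) = (9.45)²/(4 × 0.33 × 37) = 1.828; exp(−1.828) = 0.1607.
C = 1.765 × 0.1607 = 0.284 kg/m³.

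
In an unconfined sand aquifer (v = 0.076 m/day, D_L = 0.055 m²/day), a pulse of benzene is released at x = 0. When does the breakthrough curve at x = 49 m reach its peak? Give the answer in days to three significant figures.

635 days

For the 1D instantaneous-source solution, setting ∂C/∂t = 0 at fixed x gives v²t² + 2Dt − x² = 0, so t = (√(D² + v²x²) − D)/v².
√(D² + v²x²) = √(0.055² + 0.076² × 49²) = 3.724; v² = 0.005776.
t = (3.724 − 0.055)/0.005776 = 635 days (vs. the pure-advection estimate x/v = 645 d).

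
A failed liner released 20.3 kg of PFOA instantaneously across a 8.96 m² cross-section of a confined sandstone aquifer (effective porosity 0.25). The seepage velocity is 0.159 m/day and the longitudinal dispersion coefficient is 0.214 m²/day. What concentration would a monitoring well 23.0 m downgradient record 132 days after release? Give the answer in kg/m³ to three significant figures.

0.464 kg/m³

For an instantaneous plane source, C(x,t) = M/(n_e·A·√(4πDt)) · exp(−(x−vt)²/(4Dt)), with n_e·A the pore (flow) area.
Plume center vt = 0.159 × 132 = 20.988 m, so the well at 23.0 m is 2.012 m downgradient of the peak.
√(4πDt) = 18.84 m, giving peak height M/(n_e·A·√(4πDt)) = 20.3/(0.25 × 8.96 × 18.84) = 0.4810 kg/m³.
(x−vt)²/(4Dt) = (2.012)²/(4 × 0.214 × 132) = 0.03583; exp(−0.03583) = 0.9648.
C = 0.4810 × 0.9648 = 0.464 kg/m³.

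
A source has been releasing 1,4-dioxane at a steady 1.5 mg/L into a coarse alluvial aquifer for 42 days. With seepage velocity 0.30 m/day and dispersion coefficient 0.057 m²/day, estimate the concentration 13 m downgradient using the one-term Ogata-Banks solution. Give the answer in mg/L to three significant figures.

0.641 mg/L

For a continuous step input, C/C₀ ≈ ½·erfc((x−vt)/(2√(Dt))).
vt = 0.30 × 42 = 12.6 m and 2√(Dt) = 2√(0.057 × 42) = 3.095 m.
Argument (x−vt)/(2√(Dt)) = (13 − 12.6)/3.095 = 0.1292; ½·erfc(0.1292) = 0.4275.
C = 1.5 × 0.4275 = 0.641 mg/L.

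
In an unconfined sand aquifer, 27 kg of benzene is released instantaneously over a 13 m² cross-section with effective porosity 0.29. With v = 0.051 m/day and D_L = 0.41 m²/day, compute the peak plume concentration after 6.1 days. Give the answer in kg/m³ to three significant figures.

The peak of an instantaneous 1D plume sits at x = vt; there the Gaussian factor is 1 and C_max = M/(n_e·A·√(4πDt)), where n_e·A is the pore area the mass is dissolved in.
√(4πDt) = √(4π × 0.41 × 6.1) = 5.606 m, so C_max = 27/(0.29 × 13 × 5.606) = 1.28 kg/m³.

1.28 kg/m³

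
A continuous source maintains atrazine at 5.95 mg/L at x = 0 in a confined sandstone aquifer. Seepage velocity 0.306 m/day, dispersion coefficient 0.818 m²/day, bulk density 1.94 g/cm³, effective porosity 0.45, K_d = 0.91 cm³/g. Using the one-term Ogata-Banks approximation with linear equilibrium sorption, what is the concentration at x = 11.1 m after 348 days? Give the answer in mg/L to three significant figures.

Retardation factor R = 1 + ρ_b·K_d/n = 1 + 1.94 × 0.91/0.45 = 4.923.
Sorption retards both mechanisms: v_R = v/R = 0.06216 m/day, D_R = D/R = 0.1662 m²/day.
v_R·t = 0.06216 × 348 = 21.63168 m; 2√(D_R t) = 15.21 m; argument = (11.1 − 21.63168)/15.21 = -0.6924.
C = C₀ × ½·erfc(-0.6924) = 5.95 × 0.8363 = 4.98 mg/L.

4.98 mg/L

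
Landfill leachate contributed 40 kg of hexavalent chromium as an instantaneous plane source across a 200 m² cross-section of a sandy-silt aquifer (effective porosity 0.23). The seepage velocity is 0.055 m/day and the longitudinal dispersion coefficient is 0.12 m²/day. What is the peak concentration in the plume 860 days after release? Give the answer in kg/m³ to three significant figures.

The peak of an instantaneous 1D plume sits at x = vt; there the Gaussian factor is 1 and C_max = M/(n_e·A·√(4πDt)), where n_e·A is the pore area the mass is dissolved in.
√(4πDt) = √(4π × 0.12 × 860) = 36.01 m, so C_max = 40/(0.23 × 200 × 36.01) = 0.0241 kg/m³.

0.0241 kg/m³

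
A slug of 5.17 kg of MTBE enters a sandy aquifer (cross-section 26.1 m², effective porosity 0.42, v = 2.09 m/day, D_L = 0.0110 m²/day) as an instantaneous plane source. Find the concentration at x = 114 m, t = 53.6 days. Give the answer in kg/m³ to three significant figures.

For an instantaneous plane source, C(x,t) = M/(n_e·A·√(4πDt)) · exp(−(x−vt)²/(4Dt)), with n_e·A the pore (flow) area.
Plume center vt = 2.09 × 53.6 = 112.024 m, so the well at 114 m is 1.976 m downgradient of the peak.
√(4πDt) = 2.722 m, giving peak height M/(n_e·A·√(4πDt)) = 5.17/(0.42 × 26.1 × 2.722) = 0.1733 kg/m³.
(x−vt)²/(4Dt) = (1.976)²/(4 × 0.0110 × 53.6) = 1.656; exp(−1.656) = 0.1909.
C = 0.1733 × 0.1909 = 0.0331 kg/m³.

0.0331 kg/m³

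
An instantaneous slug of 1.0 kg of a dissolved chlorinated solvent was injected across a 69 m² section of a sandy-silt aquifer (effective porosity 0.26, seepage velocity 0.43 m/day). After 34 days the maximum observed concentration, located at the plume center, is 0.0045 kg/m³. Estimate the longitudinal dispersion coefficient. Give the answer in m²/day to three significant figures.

At the plume center C_max = M/(n_e·A·√(4πDt)), so D = M²/(4πt·(n_e·A·C_max)²).
n_e·A·C_max = 0.26 × 69 × 0.0045 = 0.08073 kg/m.
D = 1.0²/(4π × 34 × 0.08073²) = 0.359 m²/day.

0.359 m²/day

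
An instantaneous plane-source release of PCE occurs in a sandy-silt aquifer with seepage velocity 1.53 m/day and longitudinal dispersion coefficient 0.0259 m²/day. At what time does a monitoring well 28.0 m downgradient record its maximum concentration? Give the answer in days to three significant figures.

18.3 days

For the 1D instantaneous-source solution, setting ∂C/∂t = 0 at fixed x gives v²t² + 2Dt − x² = 0, so t = (√(D² + v²x²) − D)/v².
√(D² + v²x²) = √(0.0259² + 1.53² × 28.0²) = 42.84; v² = 2.3409.
t = (42.84 − 0.0259)/2.3409 = 18.3 days (vs. the pure-advection estimate x/v = 18.3 d).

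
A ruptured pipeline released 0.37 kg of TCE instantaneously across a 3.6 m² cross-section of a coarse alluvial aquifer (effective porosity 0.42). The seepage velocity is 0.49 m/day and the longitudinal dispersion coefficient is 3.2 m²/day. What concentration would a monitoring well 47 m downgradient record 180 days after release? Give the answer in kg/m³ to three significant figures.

0.00138 kg/m³

For an instantaneous plane source, C(x,t) = M/(n_e·A·√(4πDt)) · exp(−(x−vt)²/(4Dt)), with n_e·A the pore (flow) area.
Plume center vt = 0.49 × 180 = 88.2 m, so the well at 47 m is 41.2 m upgradient of the peak.
√(4πDt) = 85.08 m, giving peak height M/(n_e·A·√(4πDt)) = 0.37/(0.42 × 3.6 × 85.08) = 0.002876 kg/m³.
(x−vt)²/(4Dt) = (-41.2)²/(4 × 3.2 × 180) = 0.7367; exp(−0.7367) = 0.4787.
C = 0.002876 × 0.4787 = 0.00138 kg/m³.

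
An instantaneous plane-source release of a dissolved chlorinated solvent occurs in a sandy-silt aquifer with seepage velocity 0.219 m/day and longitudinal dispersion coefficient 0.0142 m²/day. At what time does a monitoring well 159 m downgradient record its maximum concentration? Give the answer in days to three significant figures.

726 days

For the 1D instantaneous-source solution, setting ∂C/∂t = 0 at fixed x gives v²t² + 2Dt − x² = 0, so t = (√(D² + v²x²) − D)/v².
√(D² + v²x²) = √(0.0142² + 0.219² × 159²) = 34.82; v² = 0.047961.
t = (34.82 − 0.0142)/0.047961 = 726 days (vs. the pure-advection estimate x/v = 726 d).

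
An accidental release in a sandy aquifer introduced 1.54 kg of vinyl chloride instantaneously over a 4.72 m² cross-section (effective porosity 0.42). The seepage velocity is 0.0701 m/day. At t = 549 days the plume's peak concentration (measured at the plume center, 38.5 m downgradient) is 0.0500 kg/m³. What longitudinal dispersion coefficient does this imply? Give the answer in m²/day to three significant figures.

0.0350 m²/day

At the plume center C_max = M/(n_e·A·√(4πDt)), so D = M²/(4πt·(n_e·A·C_max)²).
n_e·A·C_max = 0.42 × 4.72 × 0.0500 = 0.09912 kg/m.
D = 1.54²/(4π × 549 × 0.09912²) = 0.0350 m²/day.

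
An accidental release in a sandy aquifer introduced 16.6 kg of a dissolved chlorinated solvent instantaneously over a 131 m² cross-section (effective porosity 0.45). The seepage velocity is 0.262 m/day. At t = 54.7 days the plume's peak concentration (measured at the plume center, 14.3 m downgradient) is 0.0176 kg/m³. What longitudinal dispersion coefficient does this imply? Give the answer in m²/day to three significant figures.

0.372 m²/day

At the plume center C_max = M/(n_e·A·√(4πDt)), so D = M²/(4πt·(n_e·A·C_max)²).
n_e·A·C_max = 0.45 × 131 × 0.0176 = 1.038 kg/m.
D = 16.6²/(4π × 54.7 × 1.038²) = 0.372 m²/day.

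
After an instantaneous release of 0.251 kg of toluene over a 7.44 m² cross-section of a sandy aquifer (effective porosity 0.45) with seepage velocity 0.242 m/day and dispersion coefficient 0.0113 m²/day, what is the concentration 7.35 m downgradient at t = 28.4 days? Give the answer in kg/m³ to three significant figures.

For an instantaneous plane source, C(x,t) = M/(n_e·A·√(4πDt)) · exp(−(x−vt)²/(4Dt)), with n_e·A the pore (flow) area.
Plume center vt = 0.242 × 28.4 = 6.8728 m, so the well at 7.35 m is 0.4772 m downgradient of the peak.
√(4πDt) = 2.008 m, giving peak height M/(n_e·A·√(4πDt)) = 0.251/(0.45 × 7.44 × 2.008) = 0.03734 kg/m³.
(x−vt)²/(4Dt) = (0.4772)²/(4 × 0.0113 × 28.4) = 0.1774; exp(−0.1774) = 0.8374.
C = 0.03734 × 0.8374 = 0.0313 kg/m³.

0.0313 kg/m³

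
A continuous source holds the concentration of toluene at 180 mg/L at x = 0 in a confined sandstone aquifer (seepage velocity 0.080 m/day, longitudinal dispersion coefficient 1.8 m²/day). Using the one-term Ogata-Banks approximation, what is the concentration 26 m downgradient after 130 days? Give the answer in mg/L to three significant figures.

For a continuous step input, C/C₀ ≈ ½·erfc((x−vt)/(2√(Dt))).
vt = 0.080 × 130 = 10.4 m and 2√(Dt) = 2√(1.8 × 130) = 30.59 m.
Argument (x−vt)/(2√(Dt)) = (26 − 10.4)/30.59 = 0.5100; ½·erfc(0.5100) = 0.2354.
C = 180 × 0.2354 = 42.4 mg/L.

42.4 mg/L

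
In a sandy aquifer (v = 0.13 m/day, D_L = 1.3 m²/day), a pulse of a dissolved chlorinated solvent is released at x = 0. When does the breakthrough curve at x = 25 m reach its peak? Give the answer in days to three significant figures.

For the 1D instantaneous-source solution, setting ∂C/∂t = 0 at fixed x gives v²t² + 2Dt − x² = 0, so t = (√(D² + v²x²) − D)/v².
√(D² + v²x²) = √(1.3² + 0.13² × 25²) = 3.500; v² = 0.0169.
t = (3.500 − 1.3)/0.0169 = 130 days (vs. the pure-advection estimate x/v = 192 d).

130 days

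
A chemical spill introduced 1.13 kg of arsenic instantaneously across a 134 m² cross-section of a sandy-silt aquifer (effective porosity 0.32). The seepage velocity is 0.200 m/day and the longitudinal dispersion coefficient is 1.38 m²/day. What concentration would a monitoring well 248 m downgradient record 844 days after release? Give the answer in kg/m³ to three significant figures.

5.67e-05 kg/m³

For an instantaneous plane source, C(x,t) = M/(n_e·A·√(4πDt)) · exp(−(x−vt)²/(4Dt)), with n_e·A the pore (flow) area.
Plume center vt = 0.200 × 844 = 168.8 m, so the well at 248 m is 79.2 m downgradient of the peak.
√(4πDt) = 121.0 m, giving peak height M/(n_e·A·√(4πDt)) = 1.13/(0.32 × 134 × 121.0) = 0.0002178 kg/m³.
(x−vt)²/(4Dt) = (79.2)²/(4 × 1.38 × 844) = 1.346; exp(−1.346) = 0.2603.
C = 0.0002178 × 0.2603 = 5.67e-05 kg/m³.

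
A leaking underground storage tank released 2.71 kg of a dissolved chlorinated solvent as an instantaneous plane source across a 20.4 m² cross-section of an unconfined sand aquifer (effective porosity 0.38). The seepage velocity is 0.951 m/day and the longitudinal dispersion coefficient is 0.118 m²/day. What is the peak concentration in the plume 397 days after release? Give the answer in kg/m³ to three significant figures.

0.0144 kg/m³

The peak of an instantaneous 1D plume sits at x = vt; there the Gaussian factor is 1 and C_max = M/(n_e·A·√(4πDt)), where n_e·A is the pore area the mass is dissolved in.
√(4πDt) = √(4π × 0.118 × 397) = 24.26 m, so C_max = 2.71/(0.38 × 20.4 × 24.26) = 0.0144 kg/m³.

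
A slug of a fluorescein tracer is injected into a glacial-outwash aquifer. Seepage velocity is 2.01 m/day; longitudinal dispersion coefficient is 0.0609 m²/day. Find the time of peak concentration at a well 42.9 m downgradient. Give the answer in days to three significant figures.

21.3 days

For the 1D instantaneous-source solution, setting ∂C/∂t = 0 at fixed x gives v²t² + 2Dt − x² = 0, so t = (√(D² + v²x²) − D)/v².
√(D² + v²x²) = √(0.0609² + 2.01² × 42.9²) = 86.23; v² = 4.0401.
t = (86.23 − 0.0609)/4.0401 = 21.3 days (vs. the pure-advection estimate x/v = 21.3 d).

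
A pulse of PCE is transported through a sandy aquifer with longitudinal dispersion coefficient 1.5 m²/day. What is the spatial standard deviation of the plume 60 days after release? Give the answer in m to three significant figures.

13.4 m

Dispersive spreading gives a Gaussian with σ² = 2Dt; advection only shifts the center.
σ = √(2 × 1.5 × 60) = 13.4 m.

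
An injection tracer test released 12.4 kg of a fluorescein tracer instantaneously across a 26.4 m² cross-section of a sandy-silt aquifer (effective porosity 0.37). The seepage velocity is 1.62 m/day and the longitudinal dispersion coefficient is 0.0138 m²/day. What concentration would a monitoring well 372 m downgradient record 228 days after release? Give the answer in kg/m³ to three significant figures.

For an instantaneous plane source, C(x,t) = M/(n_e·A·√(4πDt)) · exp(−(x−vt)²/(4Dt)), with n_e·A the pore (flow) area.
Plume center vt = 1.62 × 228 = 369.36 m, so the well at 372 m is 2.64 m downgradient of the peak.
√(4πDt) = 6.288 m, giving peak height M/(n_e·A·√(4πDt)) = 12.4/(0.37 × 26.4 × 6.288) = 0.2019 kg/m³.
(x−vt)²/(4Dt) = (2.64)²/(4 × 0.0138 × 228) = 0.5538; exp(−0.5538) = 0.5748.
C = 0.2019 × 0.5748 = 0.116 kg/m³.

0.116 kg/m³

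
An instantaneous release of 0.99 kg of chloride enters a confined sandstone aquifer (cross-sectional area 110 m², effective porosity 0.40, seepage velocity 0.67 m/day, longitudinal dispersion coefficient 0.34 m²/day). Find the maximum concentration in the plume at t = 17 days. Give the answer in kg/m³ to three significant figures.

The peak of an instantaneous 1D plume sits at x = vt; there the Gaussian factor is 1 and C_max = M/(n_e·A·√(4πDt)), where n_e·A is the pore area the mass is dissolved in.
√(4πDt) = √(4π × 0.34 × 17) = 8.523 m, so C_max = 0.99/(0.40 × 110 × 8.523) = 0.00264 kg/m³.

0.00264 kg/m³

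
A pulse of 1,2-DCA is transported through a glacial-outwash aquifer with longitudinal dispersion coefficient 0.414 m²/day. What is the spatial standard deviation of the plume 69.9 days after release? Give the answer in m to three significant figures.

Dispersive spreading gives a Gaussian with σ² = 2Dt; advection only shifts the center.
σ = √(2 × 0.414 × 69.9) = 7.61 m.

7.61 m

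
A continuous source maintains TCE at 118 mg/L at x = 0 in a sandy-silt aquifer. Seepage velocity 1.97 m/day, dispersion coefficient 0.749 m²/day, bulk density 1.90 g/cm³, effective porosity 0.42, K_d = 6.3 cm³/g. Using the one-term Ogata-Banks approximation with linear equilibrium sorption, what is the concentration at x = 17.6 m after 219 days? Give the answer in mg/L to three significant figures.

22.0 mg/L

Retardation factor R = 1 + ρ_b·K_d/n = 1 + 1.90 × 6.3/0.42 = 29.50.
Sorption retards both mechanisms: v_R = v/R = 0.06678 m/day, D_R = D/R = 0.02539 m²/day.
v_R·t = 0.06678 × 219 = 14.62482 m; 2√(D_R t) = 4.716 m; argument = (17.6 − 14.62482)/4.716 = 0.6309.
C = C₀ × ½·erfc(0.6309) = 118 × 0.1861 = 22.0 mg/L.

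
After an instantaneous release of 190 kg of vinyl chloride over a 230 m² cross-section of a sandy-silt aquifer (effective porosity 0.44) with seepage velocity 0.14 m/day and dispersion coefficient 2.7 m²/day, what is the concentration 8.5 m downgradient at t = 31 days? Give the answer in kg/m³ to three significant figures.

For an instantaneous plane source, C(x,t) = M/(n_e·A·√(4πDt)) · exp(−(x−vt)²/(4Dt)), with n_e·A the pore (flow) area.
Plume center vt = 0.14 × 31 = 4.34 m, so the well at 8.5 m is 4.16 m downgradient of the peak.
√(4πDt) = 32.43 m, giving peak height M/(n_e·A·√(4πDt)) = 190/(0.44 × 230 × 32.43) = 0.05789 kg/m³.
(x−vt)²/(4Dt) = (4.16)²/(4 × 2.7 × 31) = 0.05169; exp(−0.05169) = 0.9496.
C = 0.05789 × 0.9496 = 0.0550 kg/m³.

0.0550 kg/m³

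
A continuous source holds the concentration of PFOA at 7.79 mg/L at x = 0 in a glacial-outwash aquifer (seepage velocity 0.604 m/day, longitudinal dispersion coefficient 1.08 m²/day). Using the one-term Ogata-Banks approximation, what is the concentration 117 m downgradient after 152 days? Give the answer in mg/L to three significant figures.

For a continuous step input, C/C₀ ≈ ½·erfc((x−vt)/(2√(Dt))).
vt = 0.604 × 152 = 91.808 m and 2√(Dt) = 2√(1.08 × 152) = 25.62 m.
Argument (x−vt)/(2√(Dt)) = (117 − 91.808)/25.62 = 0.9833; ½·erfc(0.9833) = 0.08217.
C = 7.79 × 0.08217 = 0.640 mg/L.

0.640 mg/L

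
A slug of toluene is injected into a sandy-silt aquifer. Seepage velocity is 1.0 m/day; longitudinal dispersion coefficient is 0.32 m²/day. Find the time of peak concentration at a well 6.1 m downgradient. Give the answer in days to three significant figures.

5.79 days

For the 1D instantaneous-source solution, setting ∂C/∂t = 0 at fixed x gives v²t² + 2Dt − x² = 0, so t = (√(D² + v²x²) − D)/v².
√(D² + v²x²) = √(0.32² + 1.0² × 6.1²) = 6.108; v² = 1.
t = (6.108 − 0.32)/1 = 5.79 days (vs. the pure-advection estimate x/v = 6.10 d).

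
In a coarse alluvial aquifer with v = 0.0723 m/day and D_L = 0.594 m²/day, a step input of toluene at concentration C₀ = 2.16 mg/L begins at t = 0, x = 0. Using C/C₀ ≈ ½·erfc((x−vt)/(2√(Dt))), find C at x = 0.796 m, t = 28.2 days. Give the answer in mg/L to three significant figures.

1.26 mg/L

For a continuous step input, C/C₀ ≈ ½·erfc((x−vt)/(2√(Dt))).
vt = 0.0723 × 28.2 = 2.03886 m and 2√(Dt) = 2√(0.594 × 28.2) = 8.186 m.
Argument (x−vt)/(2√(Dt)) = (0.796 − 2.03886)/8.186 = -0.1518; ½·erfc(-0.1518) = 0.5850.
C = 2.16 × 0.5850 = 1.26 mg/L.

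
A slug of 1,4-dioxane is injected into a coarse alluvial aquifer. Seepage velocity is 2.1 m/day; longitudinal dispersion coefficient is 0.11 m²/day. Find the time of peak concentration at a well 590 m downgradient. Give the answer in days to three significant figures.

For the 1D instantaneous-source solution, setting ∂C/∂t = 0 at fixed x gives v²t² + 2Dt − x² = 0, so t = (√(D² + v²x²) − D)/v².
√(D² + v²x²) = √(0.11² + 2.1² × 590²) = 1239; v² = 4.41.
t = (1239 − 0.11)/4.41 = 281 days (vs. the pure-advection estimate x/v = 281 d).

281 days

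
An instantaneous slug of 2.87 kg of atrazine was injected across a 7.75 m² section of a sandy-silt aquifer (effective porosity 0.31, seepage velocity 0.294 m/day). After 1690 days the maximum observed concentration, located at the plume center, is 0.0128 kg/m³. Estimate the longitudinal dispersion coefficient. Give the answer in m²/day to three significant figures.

0.410 m²/day

At the plume center C_max = M/(n_e·A·√(4πDt)), so D = M²/(4πt·(n_e·A·C_max)²).
n_e·A·C_max = 0.31 × 7.75 × 0.0128 = 0.03075 kg/m.
D = 2.87²/(4π × 1690 × 0.03075²) = 0.410 m²/day.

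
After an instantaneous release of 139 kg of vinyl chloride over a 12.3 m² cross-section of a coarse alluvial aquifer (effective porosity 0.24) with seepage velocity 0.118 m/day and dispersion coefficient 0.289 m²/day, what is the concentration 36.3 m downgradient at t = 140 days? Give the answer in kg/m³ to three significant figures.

0.186 kg/m³

For an instantaneous plane source, C(x,t) = M/(n_e·A·√(4πDt)) · exp(−(x−vt)²/(4Dt)), with n_e·A the pore (flow) area.
Plume center vt = 0.118 × 140 = 16.52 m, so the well at 36.3 m is 19.78 m downgradient of the peak.
√(4πDt) = 22.55 m, giving peak height M/(n_e·A·√(4πDt)) = 139/(0.24 × 12.3 × 22.55) = 2.088 kg/m³.
(x−vt)²/(4Dt) = (19.78)²/(4 × 0.289 × 140) = 2.418; exp(−2.418) = 0.08910.
C = 2.088 × 0.08910 = 0.186 kg/m³.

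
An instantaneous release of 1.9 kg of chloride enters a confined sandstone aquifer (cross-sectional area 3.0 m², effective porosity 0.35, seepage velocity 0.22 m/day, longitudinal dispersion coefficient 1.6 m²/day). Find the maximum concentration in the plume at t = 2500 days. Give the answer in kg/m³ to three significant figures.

The peak of an instantaneous 1D plume sits at x = vt; there the Gaussian factor is 1 and C_max = M/(n_e·A·√(4πDt)), where n_e·A is the pore area the mass is dissolved in.
√(4πDt) = √(4π × 1.6 × 2500) = 224.2 m, so C_max = 1.9/(0.35 × 3.0 × 224.2) = 0.00807 kg/m³.

0.00807 kg/m³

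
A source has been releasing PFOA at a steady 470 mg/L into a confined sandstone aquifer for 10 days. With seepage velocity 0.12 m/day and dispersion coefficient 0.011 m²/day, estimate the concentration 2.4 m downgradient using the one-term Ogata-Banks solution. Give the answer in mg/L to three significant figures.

For a continuous step input, C/C₀ ≈ ½·erfc((x−vt)/(2√(Dt))).
vt = 0.12 × 10 = 1.2 m and 2√(Dt) = 2√(0.011 × 10) = 0.6633 m.
Argument (x−vt)/(2√(Dt)) = (2.4 − 1.2)/0.6633 = 1.809; ½·erfc(1.809) = 0.005259.
C = 470 × 0.005259 = 2.47 mg/L.

2.47 mg/L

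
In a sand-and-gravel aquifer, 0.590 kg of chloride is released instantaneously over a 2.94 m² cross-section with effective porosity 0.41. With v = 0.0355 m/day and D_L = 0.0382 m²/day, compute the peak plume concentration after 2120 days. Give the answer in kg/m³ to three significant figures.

0.0153 kg/m³

The peak of an instantaneous 1D plume sits at x = vt; there the Gaussian factor is 1 and C_max = M/(n_e·A·√(4πDt)), where n_e·A is the pore area the mass is dissolved in.
√(4πDt) = √(4π × 0.0382 × 2120) = 31.90 m, so C_max = 0.590/(0.41 × 2.94 × 31.90) = 0.0153 kg/m³.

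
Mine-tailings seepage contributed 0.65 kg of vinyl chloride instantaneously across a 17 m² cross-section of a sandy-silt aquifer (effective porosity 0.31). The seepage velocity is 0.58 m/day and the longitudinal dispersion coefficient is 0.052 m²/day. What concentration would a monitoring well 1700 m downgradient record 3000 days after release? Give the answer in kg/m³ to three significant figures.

For an instantaneous plane source, C(x,t) = M/(n_e·A·√(4πDt)) · exp(−(x−vt)²/(4Dt)), with n_e·A the pore (flow) area.
Plume center vt = 0.58 × 3000 = 1740 m, so the well at 1700 m is 40 m upgradient of the peak.
√(4πDt) = 44.28 m, giving peak height M/(n_e·A·√(4πDt)) = 0.65/(0.31 × 17 × 44.28) = 0.002785 kg/m³.
(x−vt)²/(4Dt) = (-40)²/(4 × 0.052 × 3000) = 2.564; exp(−2.564) = 0.07700.
C = 0.002785 × 0.07700 = 0.000214 kg/m³.

0.000214 kg/m³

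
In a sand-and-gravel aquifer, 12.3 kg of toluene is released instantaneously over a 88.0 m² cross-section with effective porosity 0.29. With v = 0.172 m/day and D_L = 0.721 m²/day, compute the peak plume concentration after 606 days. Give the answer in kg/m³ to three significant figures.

0.00650 kg/m³

The peak of an instantaneous 1D plume sits at x = vt; there the Gaussian factor is 1 and C_max = M/(n_e·A·√(4πDt)), where n_e·A is the pore area the mass is dissolved in.
√(4πDt) = √(4π × 0.721 × 606) = 74.10 m, so C_max = 12.3/(0.29 × 88.0 × 74.10) = 0.00650 kg/m³.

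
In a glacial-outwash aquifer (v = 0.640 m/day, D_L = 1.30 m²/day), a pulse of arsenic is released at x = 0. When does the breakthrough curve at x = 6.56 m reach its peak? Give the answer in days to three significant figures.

For the 1D instantaneous-source solution, setting ∂C/∂t = 0 at fixed x gives v²t² + 2Dt − x² = 0, so t = (√(D² + v²x²) − D)/v².
√(D² + v²x²) = √(1.30² + 0.640² × 6.56²) = 4.395; v² = 0.4096.
t = (4.395 − 1.30)/0.4096 = 7.56 days (vs. the pure-advection estimate x/v = 10.2 d).

7.56 days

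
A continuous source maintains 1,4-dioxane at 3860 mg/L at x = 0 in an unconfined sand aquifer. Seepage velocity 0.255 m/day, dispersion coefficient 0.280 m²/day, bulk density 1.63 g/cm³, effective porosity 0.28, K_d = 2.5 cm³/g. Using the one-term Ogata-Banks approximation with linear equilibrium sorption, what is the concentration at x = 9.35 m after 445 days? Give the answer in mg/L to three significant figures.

Retardation factor R = 1 + ρ_b·K_d/n = 1 + 1.63 × 2.5/0.28 = 15.55.
Sorption retards both mechanisms: v_R = v/R = 0.01640 m/day, D_R = D/R = 0.01801 m²/day.
v_R·t = 0.01640 × 445 = 7.298 m; 2√(D_R t) = 5.662 m; argument = (9.35 − 7.298)/5.662 = 0.3624.
C = C₀ × ½·erfc(0.3624) = 3860 × 0.3041 = 1170 mg/L.

1170 mg/L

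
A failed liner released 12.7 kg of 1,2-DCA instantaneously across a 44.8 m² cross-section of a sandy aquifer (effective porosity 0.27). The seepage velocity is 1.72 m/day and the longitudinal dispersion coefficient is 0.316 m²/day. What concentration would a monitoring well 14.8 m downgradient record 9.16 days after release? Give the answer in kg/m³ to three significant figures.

0.161 kg/m³

For an instantaneous plane source, C(x,t) = M/(n_e·A·√(4πDt)) · exp(−(x−vt)²/(4Dt)), with n_e·A the pore (flow) area.
Plume center vt = 1.72 × 9.16 = 15.7552 m, so the well at 14.8 m is 0.9552 m upgradient of the peak.
√(4πDt) = 6.031 m, giving peak height M/(n_e·A·√(4πDt)) = 12.7/(0.27 × 44.8 × 6.031) = 0.1741 kg/m³.
(x−vt)²/(4Dt) = (-0.9552)²/(4 × 0.316 × 9.16) = 0.07880; exp(−0.07880) = 0.9242.
C = 0.1741 × 0.9242 = 0.161 kg/m³.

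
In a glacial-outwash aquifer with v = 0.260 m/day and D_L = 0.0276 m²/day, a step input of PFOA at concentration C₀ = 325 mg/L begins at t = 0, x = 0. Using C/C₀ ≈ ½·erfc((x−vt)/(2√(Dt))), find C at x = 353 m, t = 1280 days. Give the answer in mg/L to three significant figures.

2.64 mg/L

For a continuous step input, C/C₀ ≈ ½·erfc((x−vt)/(2√(Dt))).
vt = 0.260 × 1280 = 332.8 m and 2√(Dt) = 2√(0.0276 × 1280) = 11.89 m.
Argument (x−vt)/(2√(Dt)) = (353 − 332.8)/11.89 = 1.699; ½·erfc(1.699) = 0.008136.
C = 325 × 0.008136 = 2.64 mg/L.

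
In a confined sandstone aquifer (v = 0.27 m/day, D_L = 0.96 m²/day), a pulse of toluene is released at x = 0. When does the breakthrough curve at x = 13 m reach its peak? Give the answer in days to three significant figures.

For the 1D instantaneous-source solution, setting ∂C/∂t = 0 at fixed x gives v²t² + 2Dt − x² = 0, so t = (√(D² + v²x²) − D)/v².
√(D² + v²x²) = √(0.96² + 0.27² × 13²) = 3.639; v² = 0.0729.
t = (3.639 − 0.96)/0.0729 = 36.7 days (vs. the pure-advection estimate x/v = 48.1 d).

36.7 days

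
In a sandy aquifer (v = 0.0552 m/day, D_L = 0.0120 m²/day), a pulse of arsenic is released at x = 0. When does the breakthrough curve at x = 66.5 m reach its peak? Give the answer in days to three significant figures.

1200 days

For the 1D instantaneous-source solution, setting ∂C/∂t = 0 at fixed x gives v²t² + 2Dt − x² = 0, so t = (√(D² + v²x²) − D)/v².
√(D² + v²x²) = √(0.0120² + 0.0552² × 66.5²) = 3.671; v² = 0.00304704.
t = (3.671 − 0.0120)/0.00304704 = 1200 days (vs. the pure-advection estimate x/v = 1200 d).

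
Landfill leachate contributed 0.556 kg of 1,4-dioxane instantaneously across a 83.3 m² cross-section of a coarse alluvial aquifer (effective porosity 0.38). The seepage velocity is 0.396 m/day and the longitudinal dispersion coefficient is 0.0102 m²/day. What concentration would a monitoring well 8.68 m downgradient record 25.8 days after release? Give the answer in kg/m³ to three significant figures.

0.00102 kg/m³

For an instantaneous plane source, C(x,t) = M/(n_e·A·√(4πDt)) · exp(−(x−vt)²/(4Dt)), with n_e·A the pore (flow) area.
Plume center vt = 0.396 × 25.8 = 10.2168 m, so the well at 8.68 m is 1.5368 m upgradient of the peak.
√(4πDt) = 1.819 m, giving peak height M/(n_e·A·√(4πDt)) = 0.556/(0.38 × 83.3 × 1.819) = 0.009656 kg/m³.
(x−vt)²/(4Dt) = (-1.5368)²/(4 × 0.0102 × 25.8) = 2.244; exp(−2.244) = 0.1060.
C = 0.009656 × 0.1060 = 0.00102 kg/m³.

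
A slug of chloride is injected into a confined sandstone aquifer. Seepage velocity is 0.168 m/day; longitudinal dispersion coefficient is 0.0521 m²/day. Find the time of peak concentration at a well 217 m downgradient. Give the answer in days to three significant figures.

1290 days

For the 1D instantaneous-source solution, setting ∂C/∂t = 0 at fixed x gives v²t² + 2Dt − x² = 0, so t = (√(D² + v²x²) − D)/v².
√(D² + v²x²) = √(0.0521² + 0.168² × 217²) = 36.46; v² = 0.028224.
t = (36.46 − 0.0521)/0.028224 = 1290 days (vs. the pure-advection estimate x/v = 1290 d).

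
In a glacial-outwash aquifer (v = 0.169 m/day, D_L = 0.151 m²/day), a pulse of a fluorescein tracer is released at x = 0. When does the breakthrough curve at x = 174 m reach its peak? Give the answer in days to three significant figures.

1020 days

For the 1D instantaneous-source solution, setting ∂C/∂t = 0 at fixed x gives v²t² + 2Dt − x² = 0, so t = (√(D² + v²x²) − D)/v².
√(D² + v²x²) = √(0.151² + 0.169² × 174²) = 29.41; v² = 0.028561.
t = (29.41 − 0.151)/0.028561 = 1020 days (vs. the pure-advection estimate x/v = 1030 d).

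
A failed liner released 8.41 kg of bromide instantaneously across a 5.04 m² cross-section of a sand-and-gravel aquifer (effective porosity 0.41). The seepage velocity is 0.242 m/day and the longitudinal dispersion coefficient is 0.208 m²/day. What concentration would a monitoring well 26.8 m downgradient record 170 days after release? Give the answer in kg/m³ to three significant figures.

0.0451 kg/m³

For an instantaneous plane source, C(x,t) = M/(n_e·A·√(4πDt)) · exp(−(x−vt)²/(4Dt)), with n_e·A the pore (flow) area.
Plume center vt = 0.242 × 170 = 41.14 m, so the well at 26.8 m is 14.34 m upgradient of the peak.
√(4πDt) = 21.08 m, giving peak height M/(n_e·A·√(4πDt)) = 8.41/(0.41 × 5.04 × 21.08) = 0.1931 kg/m³.
(x−vt)²/(4Dt) = (-14.34)²/(4 × 0.208 × 170) = 1.454; exp(−1.454) = 0.2336.
C = 0.1931 × 0.2336 = 0.0451 kg/m³.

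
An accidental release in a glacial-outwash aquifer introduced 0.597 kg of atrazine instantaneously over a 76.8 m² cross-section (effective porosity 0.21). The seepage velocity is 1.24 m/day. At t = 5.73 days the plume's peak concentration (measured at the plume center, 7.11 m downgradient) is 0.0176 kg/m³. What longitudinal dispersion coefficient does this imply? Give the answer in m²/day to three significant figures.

At the plume center C_max = M/(n_e·A·√(4πDt)), so D = M²/(4πt·(n_e·A·C_max)²).
n_e·A·C_max = 0.21 × 76.8 × 0.0176 = 0.2839 kg/m.
D = 0.597²/(4π × 5.73 × 0.2839²) = 0.0614 m²/day.

0.0614 m²/day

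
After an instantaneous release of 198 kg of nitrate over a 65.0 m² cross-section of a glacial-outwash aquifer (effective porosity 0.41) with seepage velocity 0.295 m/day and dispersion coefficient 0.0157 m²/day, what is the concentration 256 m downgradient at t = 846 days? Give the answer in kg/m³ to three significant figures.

0.264 kg/m³

For an instantaneous plane source, C(x,t) = M/(n_e·A·√(4πDt)) · exp(−(x−vt)²/(4Dt)), with n_e·A the pore (flow) area.
Plume center vt = 0.295 × 846 = 249.57 m, so the well at 256 m is 6.43 m downgradient of the peak.
√(4πDt) = 12.92 m, giving peak height M/(n_e·A·√(4πDt)) = 198/(0.41 × 65.0 × 12.92) = 0.5750 kg/m³.
(x−vt)²/(4Dt) = (6.43)²/(4 × 0.0157 × 846) = 0.7782; exp(−0.7782) = 0.4592.
C = 0.5750 × 0.4592 = 0.264 kg/m³.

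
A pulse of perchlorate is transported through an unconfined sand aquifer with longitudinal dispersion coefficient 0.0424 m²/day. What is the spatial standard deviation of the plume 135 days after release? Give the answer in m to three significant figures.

3.38 m

Dispersive spreading gives a Gaussian with σ² = 2Dt; advection only shifts the center.
σ = √(2 × 0.0424 × 135) = 3.38 m.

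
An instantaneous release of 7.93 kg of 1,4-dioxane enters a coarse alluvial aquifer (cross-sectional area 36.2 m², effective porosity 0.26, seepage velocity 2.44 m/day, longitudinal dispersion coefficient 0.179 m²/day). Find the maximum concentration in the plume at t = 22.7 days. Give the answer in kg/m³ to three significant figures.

The peak of an instantaneous 1D plume sits at x = vt; there the Gaussian factor is 1 and C_max = M/(n_e·A·√(4πDt)), where n_e·A is the pore area the mass is dissolved in.
√(4πDt) = √(4π × 0.179 × 22.7) = 7.146 m, so C_max = 7.93/(0.26 × 36.2 × 7.146) = 0.118 kg/m³.

0.118 kg/m³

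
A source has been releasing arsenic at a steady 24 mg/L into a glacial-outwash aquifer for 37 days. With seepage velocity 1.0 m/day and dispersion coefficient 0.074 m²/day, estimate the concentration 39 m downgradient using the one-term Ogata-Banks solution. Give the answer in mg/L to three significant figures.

For a continuous step input, C/C₀ ≈ ½·erfc((x−vt)/(2√(Dt))).
vt = 1.0 × 37 = 37 m and 2√(Dt) = 2√(0.074 × 37) = 3.309 m.
Argument (x−vt)/(2√(Dt)) = (39 − 37)/3.309 = 0.6044; ½·erfc(0.6044) = 0.1963.
C = 24 × 0.1963 = 4.71 mg/L.

4.71 mg/L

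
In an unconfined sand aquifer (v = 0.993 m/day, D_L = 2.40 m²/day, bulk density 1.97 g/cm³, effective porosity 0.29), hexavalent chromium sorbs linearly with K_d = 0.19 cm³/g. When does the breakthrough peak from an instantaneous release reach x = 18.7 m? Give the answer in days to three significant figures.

37.9 days

Retardation factor R = 1 + ρ_b·K_d/n = 1 + 1.97 × 0.19/0.29 = 2.291.
Sorption retards both mechanisms: v_R = v/R = 0.4334 m/day, D_R = D/R = 1.048 m²/day.
Peak time from v_R²t² + 2D_R t − x² = 0: t = (√(D_R² + v_R²x²) − D_R)/v_R².
√(D_R² + v_R²x²) = √(1.048² + 0.4334² × 18.7²) = 8.172; v_R² = 0.1878.
t = (8.172 − 1.048)/0.1878 = 37.9 days.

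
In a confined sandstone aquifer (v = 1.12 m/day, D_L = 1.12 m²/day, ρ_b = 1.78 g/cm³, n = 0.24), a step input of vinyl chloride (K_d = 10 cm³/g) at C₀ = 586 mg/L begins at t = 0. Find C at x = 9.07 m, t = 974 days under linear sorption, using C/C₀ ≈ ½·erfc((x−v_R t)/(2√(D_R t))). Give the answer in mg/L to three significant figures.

494 mg/L

Retardation factor R = 1 + ρ_b·K_d/n = 1 + 1.78 × 10/0.24 = 75.17.
Sorption retards both mechanisms: v_R = v/R = 0.01490 m/day, D_R = D/R = 0.01490 m²/day.
v_R·t = 0.01490 × 974 = 14.5126 m; 2√(D_R t) = 7.619 m; argument = (9.07 − 14.5126)/7.619 = -0.7143.
C = C₀ × ½·erfc(-0.7143) = 586 × 0.8438 = 494 mg/L.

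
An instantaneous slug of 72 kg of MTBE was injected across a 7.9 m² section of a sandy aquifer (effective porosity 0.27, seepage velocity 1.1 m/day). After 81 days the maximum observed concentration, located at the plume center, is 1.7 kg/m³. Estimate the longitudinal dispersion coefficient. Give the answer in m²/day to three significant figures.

At the plume center C_max = M/(n_e·A·√(4πDt)), so D = M²/(4πt·(n_e·A·C_max)²).
n_e·A·C_max = 0.27 × 7.9 × 1.7 = 3.626 kg/m.
D = 72²/(4π × 81 × 3.626²) = 0.387 m²/day.

0.387 m²/day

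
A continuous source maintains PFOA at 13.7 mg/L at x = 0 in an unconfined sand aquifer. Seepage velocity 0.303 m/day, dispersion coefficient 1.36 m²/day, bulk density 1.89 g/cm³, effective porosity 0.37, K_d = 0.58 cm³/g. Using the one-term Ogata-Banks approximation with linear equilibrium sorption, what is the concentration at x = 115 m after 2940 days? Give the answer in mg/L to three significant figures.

13.6 mg/L

Retardation factor R = 1 + ρ_b·K_d/n = 1 + 1.89 × 0.58/0.37 = 3.963.
Sorption retards both mechanisms: v_R = v/R = 0.07646 m/day, D_R = D/R = 0.3432 m²/day.
v_R·t = 0.07646 × 2940 = 224.7924 m; 2√(D_R t) = 63.53 m; argument = (115 − 224.7924)/63.53 = -1.728.
C = C₀ × ½·erfc(-1.728) = 13.7 × 0.9927 = 13.6 mg/L.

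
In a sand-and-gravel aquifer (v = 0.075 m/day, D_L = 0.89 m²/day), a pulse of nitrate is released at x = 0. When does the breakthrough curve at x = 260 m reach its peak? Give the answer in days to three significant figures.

3310 days

For the 1D instantaneous-source solution, setting ∂C/∂t = 0 at fixed x gives v²t² + 2Dt − x² = 0, so t = (√(D² + v²x²) − D)/v².
√(D² + v²x²) = √(0.89² + 0.075² × 260²) = 19.52; v² = 0.005625.
t = (19.52 − 0.89)/0.005625 = 3310 days (vs. the pure-advection estimate x/v = 3470 d).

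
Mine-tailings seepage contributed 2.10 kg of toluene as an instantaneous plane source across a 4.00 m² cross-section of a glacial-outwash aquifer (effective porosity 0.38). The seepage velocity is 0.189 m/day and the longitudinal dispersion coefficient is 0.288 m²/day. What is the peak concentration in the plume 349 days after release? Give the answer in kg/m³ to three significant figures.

The peak of an instantaneous 1D plume sits at x = vt; there the Gaussian factor is 1 and C_max = M/(n_e·A·√(4πDt)), where n_e·A is the pore area the mass is dissolved in.
√(4πDt) = √(4π × 0.288 × 349) = 35.54 m, so C_max = 2.10/(0.38 × 4.00 × 35.54) = 0.0389 kg/m³.

0.0389 kg/m³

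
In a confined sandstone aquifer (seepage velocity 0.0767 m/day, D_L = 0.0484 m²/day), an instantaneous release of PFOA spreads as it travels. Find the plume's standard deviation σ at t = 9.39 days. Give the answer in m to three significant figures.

Dispersive spreading gives a Gaussian with σ² = 2Dt; advection only shifts the center.
σ = √(2 × 0.0484 × 9.39) = 0.953 m.

0.953 m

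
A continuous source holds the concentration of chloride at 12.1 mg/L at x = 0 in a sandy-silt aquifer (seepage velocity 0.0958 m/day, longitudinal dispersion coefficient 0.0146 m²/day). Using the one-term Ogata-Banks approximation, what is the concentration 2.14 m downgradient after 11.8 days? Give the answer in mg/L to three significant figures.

For a continuous step input, C/C₀ ≈ ½·erfc((x−vt)/(2√(Dt))).
vt = 0.0958 × 11.8 = 1.13044 m and 2√(Dt) = 2√(0.0146 × 11.8) = 0.8301 m.
Argument (x−vt)/(2√(Dt)) = (2.14 − 1.13044)/0.8301 = 1.216; ½·erfc(1.216) = 0.04274.
C = 12.1 × 0.04274 = 0.517 mg/L.

0.517 mg/L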